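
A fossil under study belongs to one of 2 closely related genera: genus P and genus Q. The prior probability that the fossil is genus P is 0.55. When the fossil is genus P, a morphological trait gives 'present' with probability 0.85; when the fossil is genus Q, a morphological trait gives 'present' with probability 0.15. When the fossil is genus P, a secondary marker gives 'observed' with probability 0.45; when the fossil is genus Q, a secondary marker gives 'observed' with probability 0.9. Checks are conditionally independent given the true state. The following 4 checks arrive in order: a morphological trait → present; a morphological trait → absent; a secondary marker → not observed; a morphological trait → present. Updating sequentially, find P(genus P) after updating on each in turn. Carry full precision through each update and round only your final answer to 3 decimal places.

After a morphological trait='present': P(genus P) = 0.85·0.5500 / (0.85·0.5500 + 0.15·0.4500) ≈ 0.8738
After a morphological trait='absent': P(genus P) = 0.15·0.8738 / (0.15·0.8738 + 0.85·0.1262) ≈ 0.5500
After a secondary marker='not observed': P(genus P) = 0.55·0.5500 / (0.55·0.5500 + 0.1·0.4500) ≈ 0.8705
After a morphological trait='present': P(genus P) = 0.85·0.8705 / (0.85·0.8705 + 0.15·0.1295) ≈ 0.9744

0.974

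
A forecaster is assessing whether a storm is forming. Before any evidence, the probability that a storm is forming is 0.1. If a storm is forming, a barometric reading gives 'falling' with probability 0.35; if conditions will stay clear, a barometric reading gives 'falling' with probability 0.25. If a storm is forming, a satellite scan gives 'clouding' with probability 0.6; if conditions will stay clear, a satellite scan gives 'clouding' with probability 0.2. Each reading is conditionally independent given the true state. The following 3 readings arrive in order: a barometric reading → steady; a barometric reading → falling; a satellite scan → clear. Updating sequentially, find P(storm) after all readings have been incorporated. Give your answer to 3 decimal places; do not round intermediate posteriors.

0.063

Each posterior becomes the prior for the next update.
After a barometric reading='steady': P(storm) = 0.65·0.1000 / (0.65·0.1000 + 0.75·0.9000) ≈ 0.0878
After a barometric reading='falling': P(storm) = 0.35·0.0878 / (0.35·0.0878 + 0.25·0.9122) ≈ 0.1188
After a satellite scan='clear': P(storm) = 0.4·0.1188 / (0.4·0.1188 + 0.8·0.8812) ≈ 0.0632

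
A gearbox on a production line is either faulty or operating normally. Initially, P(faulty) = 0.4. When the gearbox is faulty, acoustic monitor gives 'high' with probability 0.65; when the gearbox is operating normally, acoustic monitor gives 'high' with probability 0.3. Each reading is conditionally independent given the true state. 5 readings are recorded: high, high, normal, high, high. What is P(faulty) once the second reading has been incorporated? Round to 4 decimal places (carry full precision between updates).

After 'high': P(faulty) = 0.65·0.4000 / (0.65·0.4000 + 0.3·0.6000) ≈ 0.5909
After 'high': P(faulty) = 0.65·0.5909 / (0.65·0.5909 + 0.3·0.4091) ≈ 0.7578

0.7578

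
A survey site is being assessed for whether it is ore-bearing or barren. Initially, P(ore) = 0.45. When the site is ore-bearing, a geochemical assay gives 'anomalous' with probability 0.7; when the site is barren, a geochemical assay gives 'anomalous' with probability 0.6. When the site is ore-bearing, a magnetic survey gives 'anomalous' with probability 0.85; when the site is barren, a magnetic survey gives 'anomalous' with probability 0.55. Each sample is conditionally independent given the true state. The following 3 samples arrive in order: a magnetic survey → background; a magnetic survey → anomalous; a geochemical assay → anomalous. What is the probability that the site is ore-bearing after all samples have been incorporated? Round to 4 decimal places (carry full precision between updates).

0.3296

Each posterior becomes the prior for the next update.
After a magnetic survey='background': P(ore) = 0.15·0.4500 / (0.15·0.4500 + 0.45·0.5500) ≈ 0.2143
After a magnetic survey='anomalous': P(ore) = 0.85·0.2143 / (0.85·0.2143 + 0.55·0.7857) ≈ 0.2965
After a geochemical assay='anomalous': P(ore) = 0.7·0.2965 / (0.7·0.2965 + 0.6·0.7035) ≈ 0.3296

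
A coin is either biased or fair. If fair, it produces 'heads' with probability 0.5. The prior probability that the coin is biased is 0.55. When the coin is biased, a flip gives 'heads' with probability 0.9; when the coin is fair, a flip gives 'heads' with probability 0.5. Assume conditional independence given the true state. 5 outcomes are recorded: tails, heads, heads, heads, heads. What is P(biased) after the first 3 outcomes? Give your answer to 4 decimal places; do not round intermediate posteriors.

Each posterior becomes the prior for the next update.
After 'tails': P(biased) = 0.1·0.5500 / (0.1·0.5500 + 0.5·0.4500) ≈ 0.1964
After 'heads': P(biased) = 0.9·0.1964 / (0.9·0.1964 + 0.5·0.8036) ≈ 0.3056
After 'heads': P(biased) = 0.9·0.3056 / (0.9·0.3056 + 0.5·0.6944) ≈ 0.4420

0.4420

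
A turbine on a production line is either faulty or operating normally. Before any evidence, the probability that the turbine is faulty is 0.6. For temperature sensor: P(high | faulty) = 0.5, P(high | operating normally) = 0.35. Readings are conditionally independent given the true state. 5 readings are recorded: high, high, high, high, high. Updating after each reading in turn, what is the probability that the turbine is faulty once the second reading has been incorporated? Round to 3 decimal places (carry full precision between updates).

0.754

After 'high': P(faulty) = 0.5·0.6000 / (0.5·0.6000 + 0.35·0.4000) ≈ 0.6818
After 'high': P(faulty) = 0.5·0.6818 / (0.5·0.6818 + 0.35·0.3182) ≈ 0.7538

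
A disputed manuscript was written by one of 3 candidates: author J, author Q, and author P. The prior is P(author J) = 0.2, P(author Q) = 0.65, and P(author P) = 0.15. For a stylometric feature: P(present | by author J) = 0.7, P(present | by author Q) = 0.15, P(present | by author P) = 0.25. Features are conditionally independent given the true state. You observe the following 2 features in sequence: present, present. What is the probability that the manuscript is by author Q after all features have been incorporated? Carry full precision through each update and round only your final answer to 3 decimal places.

After 'present': normaliser = 0.7·0.2000 + 0.15·0.6500 + 0.25·0.1500; P(author J) ≈ 0.5091, P(author Q) ≈ 0.3545, P(author P) ≈ 0.1364
After 'present': normaliser = 0.7·0.5091 + 0.15·0.3545 + 0.25·0.1364; P(author J) ≈ 0.8033, P(author Q) ≈ 0.1199, P(author P) ≈ 0.0768

0.120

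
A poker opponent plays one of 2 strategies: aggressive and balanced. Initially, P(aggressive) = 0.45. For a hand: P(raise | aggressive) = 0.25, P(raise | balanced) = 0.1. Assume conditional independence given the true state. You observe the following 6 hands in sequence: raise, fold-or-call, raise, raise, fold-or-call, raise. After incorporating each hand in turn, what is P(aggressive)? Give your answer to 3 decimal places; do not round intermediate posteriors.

After 'raise': P(aggressive) = 0.25·0.4500 / (0.25·0.4500 + 0.1·0.5500) ≈ 0.6716
After 'fold-or-call': P(aggressive) = 0.75·0.6716 / (0.75·0.6716 + 0.9·0.3284) ≈ 0.6303
After 'raise': P(aggressive) = 0.25·0.6303 / (0.25·0.6303 + 0.1·0.3697) ≈ 0.8099
After 'raise': P(aggressive) = 0.25·0.8099 / (0.25·0.8099 + 0.1·0.1901) ≈ 0.9142
After 'fold-or-call': P(aggressive) = 0.75·0.9142 / (0.75·0.9142 + 0.9·0.0858) ≈ 0.8988
After 'raise': P(aggressive) = 0.25·0.8988 / (0.25·0.8988 + 0.1·0.1012) ≈ 0.9569

0.957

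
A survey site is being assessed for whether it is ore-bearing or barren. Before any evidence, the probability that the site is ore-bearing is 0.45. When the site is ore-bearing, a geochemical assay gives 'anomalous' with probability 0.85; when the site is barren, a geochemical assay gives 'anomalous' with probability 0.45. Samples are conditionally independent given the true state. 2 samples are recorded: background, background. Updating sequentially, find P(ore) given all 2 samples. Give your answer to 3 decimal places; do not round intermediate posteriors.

After 'background': P(ore) = 0.15·0.4500 / (0.15·0.4500 + 0.55·0.5500) ≈ 0.1824
After 'background': P(ore) = 0.15·0.1824 / (0.15·0.1824 + 0.55·0.8176) ≈ 0.0574

0.057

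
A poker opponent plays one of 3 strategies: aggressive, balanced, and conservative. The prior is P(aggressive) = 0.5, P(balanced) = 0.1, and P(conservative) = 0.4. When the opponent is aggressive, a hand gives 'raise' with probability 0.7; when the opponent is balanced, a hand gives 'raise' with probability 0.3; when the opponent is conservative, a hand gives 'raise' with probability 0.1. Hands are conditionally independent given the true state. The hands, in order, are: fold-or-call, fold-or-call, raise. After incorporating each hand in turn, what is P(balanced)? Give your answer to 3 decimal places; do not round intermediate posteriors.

Apply Bayes' rule sequentially, carrying P(balanced) forward.
After 'fold-or-call': normaliser = 0.3·0.5000 + 0.7·0.1000 + 0.9·0.4000; P(aggressive) ≈ 0.2586, P(balanced) ≈ 0.1207, P(conservative) ≈ 0.6207
After 'fold-or-call': normaliser = 0.3·0.2586 + 0.7·0.1207 + 0.9·0.6207; P(aggressive) ≈ 0.1077, P(balanced) ≈ 0.1172, P(conservative) ≈ 0.7751
After 'raise': normaliser = 0.7·0.1077 + 0.3·0.1172 + 0.1·0.7751; P(aggressive) ≈ 0.4008, P(balanced) ≈ 0.1870, P(conservative) ≈ 0.4122

0.187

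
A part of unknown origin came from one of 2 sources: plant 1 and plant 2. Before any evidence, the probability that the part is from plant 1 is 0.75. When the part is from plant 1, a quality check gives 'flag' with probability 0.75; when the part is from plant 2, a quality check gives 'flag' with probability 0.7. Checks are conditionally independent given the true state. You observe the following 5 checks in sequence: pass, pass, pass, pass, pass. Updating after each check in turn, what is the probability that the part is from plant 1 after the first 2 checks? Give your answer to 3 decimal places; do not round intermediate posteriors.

Apply Bayes' rule sequentially, carrying P(plant 1) forward.
After 'pass': P(plant 1) = 0.25·0.7500 / (0.25·0.7500 + 0.3·0.2500) ≈ 0.7143
After 'pass': P(plant 1) = 0.25·0.7143 / (0.25·0.7143 + 0.3·0.2857) ≈ 0.6757

0.676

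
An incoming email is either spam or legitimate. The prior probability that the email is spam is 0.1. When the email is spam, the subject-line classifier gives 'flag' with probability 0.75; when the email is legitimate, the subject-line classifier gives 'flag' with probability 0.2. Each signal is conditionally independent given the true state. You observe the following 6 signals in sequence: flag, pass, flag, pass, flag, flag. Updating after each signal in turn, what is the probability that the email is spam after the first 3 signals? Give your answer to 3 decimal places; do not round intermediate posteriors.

After 'flag': P(spam) = 0.75·0.1000 / (0.75·0.1000 + 0.2·0.9000) ≈ 0.2941
After 'pass': P(spam) = 0.25·0.2941 / (0.25·0.2941 + 0.8·0.7059) ≈ 0.1152
After 'flag': P(spam) = 0.75·0.1152 / (0.75·0.1152 + 0.2·0.8848) ≈ 0.3281

0.328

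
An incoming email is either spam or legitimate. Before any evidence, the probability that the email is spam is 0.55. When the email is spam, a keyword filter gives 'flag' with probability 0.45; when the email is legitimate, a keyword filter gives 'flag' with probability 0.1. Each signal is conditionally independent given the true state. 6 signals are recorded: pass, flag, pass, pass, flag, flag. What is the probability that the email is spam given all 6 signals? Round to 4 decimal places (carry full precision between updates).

0.9621

After 'pass': P(spam) = 0.55·0.5500 / (0.55·0.5500 + 0.9·0.4500) ≈ 0.4276
After 'flag': P(spam) = 0.45·0.4276 / (0.45·0.4276 + 0.1·0.5724) ≈ 0.7707
After 'pass': P(spam) = 0.55·0.7707 / (0.55·0.7707 + 0.9·0.2293) ≈ 0.6726
After 'pass': P(spam) = 0.55·0.6726 / (0.55·0.6726 + 0.9·0.3274) ≈ 0.5566
After 'flag': P(spam) = 0.45·0.5566 / (0.45·0.5566 + 0.1·0.4434) ≈ 0.8496
After 'flag': P(spam) = 0.45·0.8496 / (0.45·0.8496 + 0.1·0.1504) ≈ 0.9621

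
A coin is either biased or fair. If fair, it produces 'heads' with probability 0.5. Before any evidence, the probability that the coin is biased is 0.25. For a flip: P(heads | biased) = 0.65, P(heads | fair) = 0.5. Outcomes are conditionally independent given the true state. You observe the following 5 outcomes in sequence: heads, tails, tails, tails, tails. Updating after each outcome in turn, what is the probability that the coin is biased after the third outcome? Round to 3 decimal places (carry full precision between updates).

Each posterior becomes the prior for the next update.
After 'heads': P(biased) = 0.65·0.2500 / (0.65·0.2500 + 0.5·0.7500) ≈ 0.3023
After 'tails': P(biased) = 0.35·0.3023 / (0.35·0.3023 + 0.5·0.6977) ≈ 0.2327
After 'tails': P(biased) = 0.35·0.2327 / (0.35·0.2327 + 0.5·0.7673) ≈ 0.1751

0.175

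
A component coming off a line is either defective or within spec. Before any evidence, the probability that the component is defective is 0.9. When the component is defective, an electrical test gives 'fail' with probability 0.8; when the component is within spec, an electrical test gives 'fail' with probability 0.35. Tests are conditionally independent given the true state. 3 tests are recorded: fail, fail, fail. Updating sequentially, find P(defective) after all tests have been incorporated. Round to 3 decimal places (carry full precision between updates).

After 'fail': P(defective) = 0.8·0.9000 / (0.8·0.9000 + 0.35·0.1000) ≈ 0.9536
After 'fail': P(defective) = 0.8·0.9536 / (0.8·0.9536 + 0.35·0.0464) ≈ 0.9792
After 'fail': P(defective) = 0.8·0.9792 / (0.8·0.9792 + 0.35·0.0208) ≈ 0.9908

0.991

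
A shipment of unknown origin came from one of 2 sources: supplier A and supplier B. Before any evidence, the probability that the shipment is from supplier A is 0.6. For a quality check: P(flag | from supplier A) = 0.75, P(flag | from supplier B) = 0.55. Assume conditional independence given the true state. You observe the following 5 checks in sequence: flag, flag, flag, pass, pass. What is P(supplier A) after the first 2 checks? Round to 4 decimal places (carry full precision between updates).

Each posterior becomes the prior for the next update.
After 'flag': P(supplier A) = 0.75·0.6000 / (0.75·0.6000 + 0.55·0.4000) ≈ 0.6716
After 'flag': P(supplier A) = 0.75·0.6716 / (0.75·0.6716 + 0.55·0.3284) ≈ 0.7361

0.7361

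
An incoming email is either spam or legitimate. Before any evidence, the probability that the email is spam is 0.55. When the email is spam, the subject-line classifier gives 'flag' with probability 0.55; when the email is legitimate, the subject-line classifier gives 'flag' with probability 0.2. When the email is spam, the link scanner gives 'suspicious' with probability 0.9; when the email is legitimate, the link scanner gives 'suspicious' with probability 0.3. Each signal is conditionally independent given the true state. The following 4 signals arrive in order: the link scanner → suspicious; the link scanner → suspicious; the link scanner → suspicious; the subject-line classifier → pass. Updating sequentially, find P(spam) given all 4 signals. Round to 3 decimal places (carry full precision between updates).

0.949

After the link scanner='suspicious': P(spam) = 0.9·0.5500 / (0.9·0.5500 + 0.3·0.4500) ≈ 0.7857
After the link scanner='suspicious': P(spam) = 0.9·0.7857 / (0.9·0.7857 + 0.3·0.2143) ≈ 0.9167
After the link scanner='suspicious': P(spam) = 0.9·0.9167 / (0.9·0.9167 + 0.3·0.0833) ≈ 0.9706
After the subject-line classifier='pass': P(spam) = 0.45·0.9706 / (0.45·0.9706 + 0.8·0.0294) ≈ 0.9489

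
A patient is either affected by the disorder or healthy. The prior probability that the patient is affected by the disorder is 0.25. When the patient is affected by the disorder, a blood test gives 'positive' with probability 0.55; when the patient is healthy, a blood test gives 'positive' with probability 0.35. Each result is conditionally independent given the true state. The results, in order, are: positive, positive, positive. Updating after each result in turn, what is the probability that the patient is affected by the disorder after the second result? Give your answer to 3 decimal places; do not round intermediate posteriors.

After 'positive': P(affected) = 0.55·0.2500 / (0.55·0.2500 + 0.35·0.7500) ≈ 0.3438
After 'positive': P(affected) = 0.55·0.3438 / (0.55·0.3438 + 0.35·0.6562) ≈ 0.4515

0.451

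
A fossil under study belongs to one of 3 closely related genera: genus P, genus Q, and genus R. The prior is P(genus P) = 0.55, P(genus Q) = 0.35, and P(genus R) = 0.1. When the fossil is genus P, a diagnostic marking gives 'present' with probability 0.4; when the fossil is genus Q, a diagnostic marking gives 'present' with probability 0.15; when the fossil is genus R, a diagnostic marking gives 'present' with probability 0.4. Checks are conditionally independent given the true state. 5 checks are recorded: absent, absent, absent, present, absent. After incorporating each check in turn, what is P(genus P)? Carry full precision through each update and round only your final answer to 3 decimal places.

0.467

After 'absent': normaliser = 0.6·0.5500 + 0.85·0.3500 + 0.6·0.1000; P(genus P) ≈ 0.4800, P(genus Q) ≈ 0.4327, P(genus R) ≈ 0.0873
After 'absent': normaliser = 0.6·0.4800 + 0.85·0.4327 + 0.6·0.0873; P(genus P) ≈ 0.4067, P(genus Q) ≈ 0.5194, P(genus R) ≈ 0.0739
After 'absent': normaliser = 0.6·0.4067 + 0.85·0.5194 + 0.6·0.0739; P(genus P) ≈ 0.3343, P(genus Q) ≈ 0.6049, P(genus R) ≈ 0.0608
After 'present': normaliser = 0.4·0.3343 + 0.15·0.6049 + 0.4·0.0608; P(genus P) ≈ 0.5375, P(genus Q) ≈ 0.3647, P(genus R) ≈ 0.0977
After 'absent': normaliser = 0.6·0.5375 + 0.85·0.3647 + 0.6·0.0977; P(genus P) ≈ 0.4666, P(genus Q) ≈ 0.4485, P(genus R) ≈ 0.0848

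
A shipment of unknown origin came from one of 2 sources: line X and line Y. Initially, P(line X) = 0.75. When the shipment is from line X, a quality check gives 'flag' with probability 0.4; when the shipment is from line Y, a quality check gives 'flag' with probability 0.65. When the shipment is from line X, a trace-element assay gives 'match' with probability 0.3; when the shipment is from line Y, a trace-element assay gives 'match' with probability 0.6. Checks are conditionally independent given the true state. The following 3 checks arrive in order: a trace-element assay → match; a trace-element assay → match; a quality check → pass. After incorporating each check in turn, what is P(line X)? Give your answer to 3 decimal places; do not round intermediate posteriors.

0.563

After a trace-element assay='match': P(line X) = 0.3·0.7500 / (0.3·0.7500 + 0.6·0.2500) ≈ 0.6000
After a trace-element assay='match': P(line X) = 0.3·0.6000 / (0.3·0.6000 + 0.6·0.4000) ≈ 0.4286
After a quality check='pass': P(line X) = 0.6·0.4286 / (0.6·0.4286 + 0.35·0.5714) ≈ 0.5625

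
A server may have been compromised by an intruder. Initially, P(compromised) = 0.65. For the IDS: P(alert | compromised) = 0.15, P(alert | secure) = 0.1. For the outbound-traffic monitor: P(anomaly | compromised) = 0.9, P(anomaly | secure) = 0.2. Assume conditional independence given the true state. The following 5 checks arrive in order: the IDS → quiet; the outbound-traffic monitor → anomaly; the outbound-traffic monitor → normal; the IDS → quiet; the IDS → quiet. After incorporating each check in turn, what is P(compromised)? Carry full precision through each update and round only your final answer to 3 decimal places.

0.468

After the IDS='quiet': P(compromised) = 0.85·0.6500 / (0.85·0.6500 + 0.9·0.3500) ≈ 0.6369
After the outbound-traffic monitor='anomaly': P(compromised) = 0.9·0.6369 / (0.9·0.6369 + 0.2·0.3631) ≈ 0.8876
After the outbound-traffic monitor='normal': P(compromised) = 0.1·0.8876 / (0.1·0.8876 + 0.8·0.1124) ≈ 0.4966
After the IDS='quiet': P(compromised) = 0.85·0.4966 / (0.85·0.4966 + 0.9·0.5034) ≈ 0.4823
After the IDS='quiet': P(compromised) = 0.85·0.4823 / (0.85·0.4823 + 0.9·0.5177) ≈ 0.4681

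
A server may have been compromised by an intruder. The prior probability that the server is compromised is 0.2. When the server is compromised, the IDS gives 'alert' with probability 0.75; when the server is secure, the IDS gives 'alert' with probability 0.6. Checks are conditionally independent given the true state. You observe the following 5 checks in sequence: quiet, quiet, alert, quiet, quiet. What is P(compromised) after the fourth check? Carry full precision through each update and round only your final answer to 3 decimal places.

Apply Bayes' rule sequentially, carrying P(compromised) forward.
After 'quiet': P(compromised) = 0.25·0.2000 / (0.25·0.2000 + 0.4·0.8000) ≈ 0.1351
After 'quiet': P(compromised) = 0.25·0.1351 / (0.25·0.1351 + 0.4·0.8649) ≈ 0.0890
After 'alert': P(compromised) = 0.75·0.0890 / (0.75·0.0890 + 0.6·0.9110) ≈ 0.1088
After 'quiet': P(compromised) = 0.25·0.1088 / (0.25·0.1088 + 0.4·0.8912) ≈ 0.0709

0.071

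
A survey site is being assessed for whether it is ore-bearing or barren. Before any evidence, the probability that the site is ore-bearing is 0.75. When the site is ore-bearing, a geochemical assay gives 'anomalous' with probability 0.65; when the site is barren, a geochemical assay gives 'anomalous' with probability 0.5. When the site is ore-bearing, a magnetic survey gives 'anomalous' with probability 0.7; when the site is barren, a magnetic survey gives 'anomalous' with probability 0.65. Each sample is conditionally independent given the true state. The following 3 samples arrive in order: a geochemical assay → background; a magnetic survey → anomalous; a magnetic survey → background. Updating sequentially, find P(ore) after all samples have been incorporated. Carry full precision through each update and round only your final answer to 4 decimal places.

0.6597

After a geochemical assay='background': P(ore) = 0.35·0.7500 / (0.35·0.7500 + 0.5·0.2500) ≈ 0.6774
After a magnetic survey='anomalous': P(ore) = 0.7·0.6774 / (0.7·0.6774 + 0.65·0.3226) ≈ 0.6934
After a magnetic survey='background': P(ore) = 0.3·0.6934 / (0.3·0.6934 + 0.35·0.3066) ≈ 0.6597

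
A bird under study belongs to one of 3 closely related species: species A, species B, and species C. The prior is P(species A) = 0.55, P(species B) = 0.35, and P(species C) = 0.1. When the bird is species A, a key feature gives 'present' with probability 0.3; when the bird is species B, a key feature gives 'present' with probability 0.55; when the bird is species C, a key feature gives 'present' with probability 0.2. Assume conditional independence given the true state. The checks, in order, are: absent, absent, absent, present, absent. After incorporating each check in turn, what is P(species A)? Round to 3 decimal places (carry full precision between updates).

Apply Bayes' rule sequentially, carrying P(species A) forward.
After 'absent': normaliser = 0.7·0.5500 + 0.45·0.3500 + 0.8·0.1000; P(species A) ≈ 0.6185, P(species B) ≈ 0.2530, P(species C) ≈ 0.1285
After 'absent': normaliser = 0.7·0.6185 + 0.45·0.2530 + 0.8·0.1285; P(species A) ≈ 0.6665, P(species B) ≈ 0.1753, P(species C) ≈ 0.1583
After 'absent': normaliser = 0.7·0.6665 + 0.45·0.1753 + 0.8·0.1583; P(species A) ≈ 0.6942, P(species B) ≈ 0.1174, P(species C) ≈ 0.1884
After 'present': normaliser = 0.3·0.6942 + 0.55·0.1174 + 0.2·0.1884; P(species A) ≈ 0.6707, P(species B) ≈ 0.2079, P(species C) ≈ 0.1214
After 'absent': normaliser = 0.7·0.6707 + 0.45·0.2079 + 0.8·0.1214; P(species A) ≈ 0.7112, P(species B) ≈ 0.1417, P(species C) ≈ 0.1471

0.711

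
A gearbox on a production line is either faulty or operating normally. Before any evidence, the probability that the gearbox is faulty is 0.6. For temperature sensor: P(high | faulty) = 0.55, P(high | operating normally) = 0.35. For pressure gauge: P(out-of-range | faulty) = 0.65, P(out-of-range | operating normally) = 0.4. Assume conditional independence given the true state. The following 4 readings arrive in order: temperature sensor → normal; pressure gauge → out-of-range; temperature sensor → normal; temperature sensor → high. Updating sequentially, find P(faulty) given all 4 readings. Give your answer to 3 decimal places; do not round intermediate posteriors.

After temperature sensor='normal': P(faulty) = 0.45·0.6000 / (0.45·0.6000 + 0.65·0.4000) ≈ 0.5094
After pressure gauge='out-of-range': P(faulty) = 0.65·0.5094 / (0.65·0.5094 + 0.4·0.4906) ≈ 0.6279
After temperature sensor='normal': P(faulty) = 0.45·0.6279 / (0.45·0.6279 + 0.65·0.3721) ≈ 0.5388
After temperature sensor='high': P(faulty) = 0.55·0.5388 / (0.55·0.5388 + 0.35·0.4612) ≈ 0.6474

0.647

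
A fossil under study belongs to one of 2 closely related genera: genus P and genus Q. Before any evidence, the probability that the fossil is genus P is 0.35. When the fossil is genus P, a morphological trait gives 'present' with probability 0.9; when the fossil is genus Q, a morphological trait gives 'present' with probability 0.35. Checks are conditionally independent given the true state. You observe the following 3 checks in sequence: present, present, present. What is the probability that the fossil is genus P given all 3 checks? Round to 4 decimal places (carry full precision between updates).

Each posterior becomes the prior for the next update.
After 'present': P(genus P) = 0.9·0.3500 / (0.9·0.3500 + 0.35·0.6500) ≈ 0.5806
After 'present': P(genus P) = 0.9·0.5806 / (0.9·0.5806 + 0.35·0.4194) ≈ 0.7807
After 'present': P(genus P) = 0.9·0.7807 / (0.9·0.7807 + 0.35·0.2193) ≈ 0.9015

0.9015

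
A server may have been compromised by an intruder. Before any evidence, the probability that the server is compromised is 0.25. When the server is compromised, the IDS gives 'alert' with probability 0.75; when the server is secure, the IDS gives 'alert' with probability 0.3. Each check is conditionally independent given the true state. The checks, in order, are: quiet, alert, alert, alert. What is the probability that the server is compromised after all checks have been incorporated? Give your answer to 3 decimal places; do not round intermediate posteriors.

0.650

After 'quiet': P(compromised) = 0.25·0.2500 / (0.25·0.2500 + 0.7·0.7500) ≈ 0.1064
After 'alert': P(compromised) = 0.75·0.1064 / (0.75·0.1064 + 0.3·0.8936) ≈ 0.2294
After 'alert': P(compromised) = 0.75·0.2294 / (0.75·0.2294 + 0.3·0.7706) ≈ 0.4266
After 'alert': P(compromised) = 0.75·0.4266 / (0.75·0.4266 + 0.3·0.5734) ≈ 0.6504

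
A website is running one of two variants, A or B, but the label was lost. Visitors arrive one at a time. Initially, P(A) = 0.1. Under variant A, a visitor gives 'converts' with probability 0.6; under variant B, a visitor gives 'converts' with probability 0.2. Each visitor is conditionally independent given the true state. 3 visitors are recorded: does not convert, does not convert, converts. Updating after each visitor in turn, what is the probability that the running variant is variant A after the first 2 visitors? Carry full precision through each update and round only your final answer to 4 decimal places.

After 'does not convert': P(A) = 0.4·0.1000 / (0.4·0.1000 + 0.8·0.9000) ≈ 0.0526
After 'does not convert': P(A) = 0.4·0.0526 / (0.4·0.0526 + 0.8·0.9474) ≈ 0.0270

0.0270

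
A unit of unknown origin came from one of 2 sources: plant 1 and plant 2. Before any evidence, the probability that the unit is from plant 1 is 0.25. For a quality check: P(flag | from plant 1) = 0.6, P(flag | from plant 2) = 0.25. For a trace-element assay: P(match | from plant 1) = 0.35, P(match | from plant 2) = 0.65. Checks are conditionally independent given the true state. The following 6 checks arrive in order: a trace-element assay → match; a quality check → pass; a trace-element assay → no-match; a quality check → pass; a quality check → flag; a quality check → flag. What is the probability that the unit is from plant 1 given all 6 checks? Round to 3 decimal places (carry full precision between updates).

0.353

After a trace-element assay='match': P(plant 1) = 0.35·0.2500 / (0.35·0.2500 + 0.65·0.7500) ≈ 0.1522
After a quality check='pass': P(plant 1) = 0.4·0.1522 / (0.4·0.1522 + 0.75·0.8478) ≈ 0.0874
After a trace-element assay='no-match': P(plant 1) = 0.65·0.0874 / (0.65·0.0874 + 0.35·0.9126) ≈ 0.1509
After a quality check='pass': P(plant 1) = 0.4·0.1509 / (0.4·0.1509 + 0.75·0.8491) ≈ 0.0866
After a quality check='flag': P(plant 1) = 0.6·0.0866 / (0.6·0.0866 + 0.25·0.9134) ≈ 0.1854
After a quality check='flag': P(plant 1) = 0.6·0.1854 / (0.6·0.1854 + 0.25·0.8146) ≈ 0.3532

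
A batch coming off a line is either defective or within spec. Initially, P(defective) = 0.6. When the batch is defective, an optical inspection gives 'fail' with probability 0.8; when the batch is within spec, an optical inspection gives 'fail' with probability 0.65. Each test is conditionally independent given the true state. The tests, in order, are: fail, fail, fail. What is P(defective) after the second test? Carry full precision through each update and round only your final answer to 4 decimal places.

0.6944

After 'fail': P(defective) = 0.8·0.6000 / (0.8·0.6000 + 0.65·0.4000) ≈ 0.6486
After 'fail': P(defective) = 0.8·0.6486 / (0.8·0.6486 + 0.65·0.3514) ≈ 0.6944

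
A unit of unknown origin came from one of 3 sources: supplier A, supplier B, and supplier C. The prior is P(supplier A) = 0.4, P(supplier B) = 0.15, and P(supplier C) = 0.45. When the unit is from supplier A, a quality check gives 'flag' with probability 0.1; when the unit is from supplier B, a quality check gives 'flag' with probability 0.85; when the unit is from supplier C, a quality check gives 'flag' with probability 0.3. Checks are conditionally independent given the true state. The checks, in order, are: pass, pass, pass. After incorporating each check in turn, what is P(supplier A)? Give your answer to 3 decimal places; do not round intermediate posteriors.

After 'pass': normaliser = 0.9·0.4000 + 0.15·0.1500 + 0.7·0.4500; P(supplier A) ≈ 0.5161, P(supplier B) ≈ 0.0323, P(supplier C) ≈ 0.4516
After 'pass': normaliser = 0.9·0.5161 + 0.15·0.0323 + 0.7·0.4516; P(supplier A) ≈ 0.5914, P(supplier B) ≈ 0.0062, P(supplier C) ≈ 0.4025
After 'pass': normaliser = 0.9·0.5914 + 0.15·0.0062 + 0.7·0.4025; P(supplier A) ≈ 0.6531, P(supplier B) ≈ 0.0011, P(supplier C) ≈ 0.3457

0.653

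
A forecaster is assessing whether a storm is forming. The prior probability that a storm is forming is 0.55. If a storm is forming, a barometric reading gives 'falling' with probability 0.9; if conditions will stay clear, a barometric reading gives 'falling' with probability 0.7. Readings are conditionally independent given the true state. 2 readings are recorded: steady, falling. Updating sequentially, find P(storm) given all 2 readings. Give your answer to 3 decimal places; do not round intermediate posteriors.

After 'steady': P(storm) = 0.1·0.5500 / (0.1·0.5500 + 0.3·0.4500) ≈ 0.2895
After 'falling': P(storm) = 0.9·0.2895 / (0.9·0.2895 + 0.7·0.7105) ≈ 0.3438

0.344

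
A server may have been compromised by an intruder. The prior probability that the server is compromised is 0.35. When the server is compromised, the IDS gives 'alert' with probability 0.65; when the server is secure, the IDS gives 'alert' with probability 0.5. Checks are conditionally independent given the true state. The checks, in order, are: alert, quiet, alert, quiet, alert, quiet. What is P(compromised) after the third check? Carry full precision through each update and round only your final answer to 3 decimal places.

Apply Bayes' rule sequentially, carrying P(compromised) forward.
After 'alert': P(compromised) = 0.65·0.3500 / (0.65·0.3500 + 0.5·0.6500) ≈ 0.4118
After 'quiet': P(compromised) = 0.35·0.4118 / (0.35·0.4118 + 0.5·0.5882) ≈ 0.3289
After 'alert': P(compromised) = 0.65·0.3289 / (0.65·0.3289 + 0.5·0.6711) ≈ 0.3891

0.389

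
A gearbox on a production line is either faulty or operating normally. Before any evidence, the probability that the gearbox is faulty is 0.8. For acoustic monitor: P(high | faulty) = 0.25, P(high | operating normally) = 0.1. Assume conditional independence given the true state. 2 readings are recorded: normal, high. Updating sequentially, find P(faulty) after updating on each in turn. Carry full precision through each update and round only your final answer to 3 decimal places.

0.893

Each posterior becomes the prior for the next update.
After 'normal': P(faulty) = 0.75·0.8000 / (0.75·0.8000 + 0.9·0.2000) ≈ 0.7692
After 'high': P(faulty) = 0.25·0.7692 / (0.25·0.7692 + 0.1·0.2308) ≈ 0.8929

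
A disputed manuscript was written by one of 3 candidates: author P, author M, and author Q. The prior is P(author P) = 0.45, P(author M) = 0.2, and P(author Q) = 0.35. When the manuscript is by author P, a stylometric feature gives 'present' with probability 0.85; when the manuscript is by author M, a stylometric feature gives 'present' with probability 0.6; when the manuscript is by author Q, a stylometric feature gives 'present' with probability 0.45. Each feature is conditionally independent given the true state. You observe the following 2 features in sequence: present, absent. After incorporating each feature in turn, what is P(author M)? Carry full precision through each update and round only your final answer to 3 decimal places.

0.250

Each posterior becomes the prior for the next update.
After 'present': normaliser = 0.85·0.4500 + 0.6·0.2000 + 0.45·0.3500; P(author P) ≈ 0.5795, P(author M) ≈ 0.1818, P(author Q) ≈ 0.2386
After 'absent': normaliser = 0.15·0.5795 + 0.4·0.1818 + 0.55·0.2386; P(author P) ≈ 0.2988, P(author M) ≈ 0.2500, P(author Q) ≈ 0.4512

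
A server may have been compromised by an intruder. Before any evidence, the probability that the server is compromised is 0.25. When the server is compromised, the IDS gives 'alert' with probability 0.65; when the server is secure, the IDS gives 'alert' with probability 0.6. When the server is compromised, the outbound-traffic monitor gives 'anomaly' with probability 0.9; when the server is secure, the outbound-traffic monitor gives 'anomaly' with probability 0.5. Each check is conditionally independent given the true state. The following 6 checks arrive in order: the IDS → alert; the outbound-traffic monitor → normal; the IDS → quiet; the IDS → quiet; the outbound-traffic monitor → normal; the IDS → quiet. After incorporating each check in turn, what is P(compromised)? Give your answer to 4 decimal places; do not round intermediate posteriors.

0.0096

After the IDS='alert': P(compromised) = 0.65·0.2500 / (0.65·0.2500 + 0.6·0.7500) ≈ 0.2653
After the outbound-traffic monitor='normal': P(compromised) = 0.1·0.2653 / (0.1·0.2653 + 0.5·0.7347) ≈ 0.0674
After the IDS='quiet': P(compromised) = 0.35·0.0674 / (0.35·0.0674 + 0.4·0.9326) ≈ 0.0594
After the IDS='quiet': P(compromised) = 0.35·0.0594 / (0.35·0.0594 + 0.4·0.9406) ≈ 0.0524
After the outbound-traffic monitor='normal': P(compromised) = 0.1·0.0524 / (0.1·0.0524 + 0.5·0.9476) ≈ 0.0109
After the IDS='quiet': P(compromised) = 0.35·0.0109 / (0.35·0.0109 + 0.4·0.9891) ≈ 0.0096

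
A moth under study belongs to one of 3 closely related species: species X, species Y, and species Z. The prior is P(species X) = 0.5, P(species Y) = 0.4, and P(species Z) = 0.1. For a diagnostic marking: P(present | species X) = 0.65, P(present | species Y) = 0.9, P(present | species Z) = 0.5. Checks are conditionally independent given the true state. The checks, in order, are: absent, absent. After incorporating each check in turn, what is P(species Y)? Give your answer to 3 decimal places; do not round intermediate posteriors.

0.044

Apply Bayes' rule sequentially, carrying P(species Y) forward.
After 'absent': normaliser = 0.35·0.5000 + 0.1·0.4000 + 0.5·0.1000; P(species X) ≈ 0.6604, P(species Y) ≈ 0.1509, P(species Z) ≈ 0.1887
After 'absent': normaliser = 0.35·0.6604 + 0.1·0.1509 + 0.5·0.1887; P(species X) ≈ 0.6787, P(species Y) ≈ 0.0443, P(species Z) ≈ 0.2770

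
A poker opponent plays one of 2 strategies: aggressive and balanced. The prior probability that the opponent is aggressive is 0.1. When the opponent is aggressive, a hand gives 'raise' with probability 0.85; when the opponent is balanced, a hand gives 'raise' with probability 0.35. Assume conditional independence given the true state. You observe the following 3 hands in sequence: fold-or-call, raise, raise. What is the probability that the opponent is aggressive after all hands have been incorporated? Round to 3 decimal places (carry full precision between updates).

0.131

After 'fold-or-call': P(aggressive) = 0.15·0.1000 / (0.15·0.1000 + 0.65·0.9000) ≈ 0.0250
After 'raise': P(aggressive) = 0.85·0.0250 / (0.85·0.0250 + 0.35·0.9750) ≈ 0.0586
After 'raise': P(aggressive) = 0.85·0.0586 / (0.85·0.0586 + 0.35·0.9414) ≈ 0.1314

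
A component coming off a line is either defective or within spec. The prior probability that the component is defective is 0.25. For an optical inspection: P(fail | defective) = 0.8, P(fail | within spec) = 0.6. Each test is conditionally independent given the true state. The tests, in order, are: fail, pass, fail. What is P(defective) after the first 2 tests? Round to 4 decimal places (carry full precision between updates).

0.1818

After 'fail': P(defective) = 0.8·0.2500 / (0.8·0.2500 + 0.6·0.7500) ≈ 0.3077
After 'pass': P(defective) = 0.2·0.3077 / (0.2·0.3077 + 0.4·0.6923) ≈ 0.1818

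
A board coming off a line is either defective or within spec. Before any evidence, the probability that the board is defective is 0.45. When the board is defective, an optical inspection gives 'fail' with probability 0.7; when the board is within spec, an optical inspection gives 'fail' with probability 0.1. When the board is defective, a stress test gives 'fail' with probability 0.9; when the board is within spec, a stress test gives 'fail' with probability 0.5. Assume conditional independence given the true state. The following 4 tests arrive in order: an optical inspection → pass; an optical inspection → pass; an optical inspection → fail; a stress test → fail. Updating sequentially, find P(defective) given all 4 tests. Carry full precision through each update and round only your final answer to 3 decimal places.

After an optical inspection='pass': P(defective) = 0.3·0.4500 / (0.3·0.4500 + 0.9·0.5500) ≈ 0.2143
After an optical inspection='pass': P(defective) = 0.3·0.2143 / (0.3·0.2143 + 0.9·0.7857) ≈ 0.0833
After an optical inspection='fail': P(defective) = 0.7·0.0833 / (0.7·0.0833 + 0.1·0.9167) ≈ 0.3889
After a stress test='fail': P(defective) = 0.9·0.3889 / (0.9·0.3889 + 0.5·0.6111) ≈ 0.5339

0.534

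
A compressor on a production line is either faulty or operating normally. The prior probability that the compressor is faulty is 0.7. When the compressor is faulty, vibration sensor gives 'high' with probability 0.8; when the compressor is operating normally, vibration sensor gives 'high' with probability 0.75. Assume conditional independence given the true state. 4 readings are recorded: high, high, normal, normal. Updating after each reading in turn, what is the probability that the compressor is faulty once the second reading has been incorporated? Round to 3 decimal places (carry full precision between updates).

After 'high': P(faulty) = 0.8·0.7000 / (0.8·0.7000 + 0.75·0.3000) ≈ 0.7134
After 'high': P(faulty) = 0.8·0.7134 / (0.8·0.7134 + 0.75·0.2866) ≈ 0.7264

0.726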